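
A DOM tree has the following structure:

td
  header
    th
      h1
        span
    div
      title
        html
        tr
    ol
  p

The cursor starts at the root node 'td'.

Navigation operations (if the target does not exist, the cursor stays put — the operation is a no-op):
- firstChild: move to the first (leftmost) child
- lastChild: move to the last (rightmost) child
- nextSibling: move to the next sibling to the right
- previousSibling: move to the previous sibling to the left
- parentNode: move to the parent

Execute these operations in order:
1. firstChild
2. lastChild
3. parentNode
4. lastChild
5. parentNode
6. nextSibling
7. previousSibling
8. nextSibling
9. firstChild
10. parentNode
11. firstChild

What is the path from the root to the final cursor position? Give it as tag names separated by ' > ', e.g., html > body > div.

Answer: td > header

Derivation:
After 1 (firstChild): header
After 2 (lastChild): ol
After 3 (parentNode): header
After 4 (lastChild): ol
After 5 (parentNode): header
After 6 (nextSibling): p
After 7 (previousSibling): header
After 8 (nextSibling): p
After 9 (firstChild): p (no-op, stayed)
After 10 (parentNode): td
After 11 (firstChild): header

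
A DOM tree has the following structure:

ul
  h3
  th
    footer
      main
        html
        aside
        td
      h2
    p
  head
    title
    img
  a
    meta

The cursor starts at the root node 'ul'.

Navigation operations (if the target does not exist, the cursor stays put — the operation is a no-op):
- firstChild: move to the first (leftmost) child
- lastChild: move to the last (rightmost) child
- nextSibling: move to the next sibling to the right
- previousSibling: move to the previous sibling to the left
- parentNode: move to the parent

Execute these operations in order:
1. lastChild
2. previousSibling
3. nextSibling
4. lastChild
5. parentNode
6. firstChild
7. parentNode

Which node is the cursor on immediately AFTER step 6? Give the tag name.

Answer: meta

Derivation:
After 1 (lastChild): a
After 2 (previousSibling): head
After 3 (nextSibling): a
After 4 (lastChild): meta
After 5 (parentNode): a
After 6 (firstChild): meta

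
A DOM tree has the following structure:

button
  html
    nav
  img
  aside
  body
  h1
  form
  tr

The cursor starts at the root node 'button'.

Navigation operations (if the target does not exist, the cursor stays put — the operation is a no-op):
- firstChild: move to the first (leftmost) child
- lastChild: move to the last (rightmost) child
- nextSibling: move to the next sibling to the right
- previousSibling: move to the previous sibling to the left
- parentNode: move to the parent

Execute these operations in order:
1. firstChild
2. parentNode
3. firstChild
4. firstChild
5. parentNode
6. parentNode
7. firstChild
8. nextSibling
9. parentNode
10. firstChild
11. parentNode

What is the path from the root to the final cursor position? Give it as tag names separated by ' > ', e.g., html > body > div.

Answer: button

Derivation:
After 1 (firstChild): html
After 2 (parentNode): button
After 3 (firstChild): html
After 4 (firstChild): nav
After 5 (parentNode): html
After 6 (parentNode): button
After 7 (firstChild): html
After 8 (nextSibling): img
After 9 (parentNode): button
After 10 (firstChild): html
After 11 (parentNode): button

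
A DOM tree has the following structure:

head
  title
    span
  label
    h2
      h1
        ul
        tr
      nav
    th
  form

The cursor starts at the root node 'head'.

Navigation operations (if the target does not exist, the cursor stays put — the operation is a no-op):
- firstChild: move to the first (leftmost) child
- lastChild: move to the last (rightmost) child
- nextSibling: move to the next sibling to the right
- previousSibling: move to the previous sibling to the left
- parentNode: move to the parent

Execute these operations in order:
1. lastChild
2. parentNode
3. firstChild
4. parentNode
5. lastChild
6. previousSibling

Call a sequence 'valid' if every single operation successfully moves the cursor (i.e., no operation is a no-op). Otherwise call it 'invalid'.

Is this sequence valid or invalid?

Answer: valid

Derivation:
After 1 (lastChild): form
After 2 (parentNode): head
After 3 (firstChild): title
After 4 (parentNode): head
After 5 (lastChild): form
After 6 (previousSibling): label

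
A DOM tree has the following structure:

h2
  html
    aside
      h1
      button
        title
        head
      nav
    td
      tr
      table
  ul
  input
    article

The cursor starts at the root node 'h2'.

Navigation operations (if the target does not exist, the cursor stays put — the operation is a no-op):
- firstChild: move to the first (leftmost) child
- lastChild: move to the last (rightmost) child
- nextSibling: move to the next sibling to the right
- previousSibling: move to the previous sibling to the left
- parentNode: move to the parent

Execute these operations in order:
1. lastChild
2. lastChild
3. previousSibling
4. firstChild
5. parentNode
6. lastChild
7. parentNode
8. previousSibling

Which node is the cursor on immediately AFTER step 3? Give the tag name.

After 1 (lastChild): input
After 2 (lastChild): article
After 3 (previousSibling): article (no-op, stayed)

Answer: article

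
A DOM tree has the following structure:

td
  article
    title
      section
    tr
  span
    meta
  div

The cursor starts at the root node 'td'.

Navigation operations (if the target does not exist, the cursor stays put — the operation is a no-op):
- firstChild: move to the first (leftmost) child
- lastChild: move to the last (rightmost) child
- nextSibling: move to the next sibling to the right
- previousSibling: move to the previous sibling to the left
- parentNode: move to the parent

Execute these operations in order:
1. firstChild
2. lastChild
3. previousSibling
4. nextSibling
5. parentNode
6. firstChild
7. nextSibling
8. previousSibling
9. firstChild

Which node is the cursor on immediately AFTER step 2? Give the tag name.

After 1 (firstChild): article
After 2 (lastChild): tr

Answer: tr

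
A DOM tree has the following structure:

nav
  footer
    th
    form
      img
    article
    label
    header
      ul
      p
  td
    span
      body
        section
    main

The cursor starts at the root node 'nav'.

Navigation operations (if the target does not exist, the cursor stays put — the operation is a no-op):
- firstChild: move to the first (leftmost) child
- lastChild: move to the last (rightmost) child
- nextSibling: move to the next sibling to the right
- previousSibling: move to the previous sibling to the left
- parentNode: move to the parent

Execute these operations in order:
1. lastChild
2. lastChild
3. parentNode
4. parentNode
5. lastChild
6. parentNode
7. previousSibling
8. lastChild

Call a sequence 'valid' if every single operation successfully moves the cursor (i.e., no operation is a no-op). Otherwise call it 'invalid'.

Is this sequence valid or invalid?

After 1 (lastChild): td
After 2 (lastChild): main
After 3 (parentNode): td
After 4 (parentNode): nav
After 5 (lastChild): td
After 6 (parentNode): nav
After 7 (previousSibling): nav (no-op, stayed)
After 8 (lastChild): td

Answer: invalid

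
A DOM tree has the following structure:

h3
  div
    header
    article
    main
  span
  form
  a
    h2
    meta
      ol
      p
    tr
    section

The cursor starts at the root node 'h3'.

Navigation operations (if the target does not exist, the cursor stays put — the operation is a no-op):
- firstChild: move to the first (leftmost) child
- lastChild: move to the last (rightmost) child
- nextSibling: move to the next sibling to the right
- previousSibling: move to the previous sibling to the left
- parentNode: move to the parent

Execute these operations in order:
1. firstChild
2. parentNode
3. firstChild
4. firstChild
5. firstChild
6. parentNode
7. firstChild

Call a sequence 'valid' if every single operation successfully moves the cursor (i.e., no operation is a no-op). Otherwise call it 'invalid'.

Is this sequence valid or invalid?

After 1 (firstChild): div
After 2 (parentNode): h3
After 3 (firstChild): div
After 4 (firstChild): header
After 5 (firstChild): header (no-op, stayed)
After 6 (parentNode): div
After 7 (firstChild): header

Answer: invalid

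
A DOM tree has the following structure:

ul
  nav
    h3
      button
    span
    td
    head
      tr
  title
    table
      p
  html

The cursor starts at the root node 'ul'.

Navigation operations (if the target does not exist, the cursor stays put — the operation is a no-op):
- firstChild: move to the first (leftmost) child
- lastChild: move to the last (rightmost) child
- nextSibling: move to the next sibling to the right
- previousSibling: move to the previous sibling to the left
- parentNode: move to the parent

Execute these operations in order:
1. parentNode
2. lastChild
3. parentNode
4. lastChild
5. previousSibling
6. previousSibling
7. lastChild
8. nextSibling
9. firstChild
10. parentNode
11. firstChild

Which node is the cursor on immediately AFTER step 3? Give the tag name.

After 1 (parentNode): ul (no-op, stayed)
After 2 (lastChild): html
After 3 (parentNode): ul

Answer: ul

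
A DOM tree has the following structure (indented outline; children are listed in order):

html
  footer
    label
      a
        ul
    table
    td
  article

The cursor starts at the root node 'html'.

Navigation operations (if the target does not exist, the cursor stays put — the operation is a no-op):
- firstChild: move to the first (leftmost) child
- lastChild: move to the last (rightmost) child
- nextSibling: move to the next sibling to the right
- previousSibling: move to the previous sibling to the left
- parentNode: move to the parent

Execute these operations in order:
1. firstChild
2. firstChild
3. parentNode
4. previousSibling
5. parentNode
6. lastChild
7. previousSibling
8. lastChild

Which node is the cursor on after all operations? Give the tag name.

After 1 (firstChild): footer
After 2 (firstChild): label
After 3 (parentNode): footer
After 4 (previousSibling): footer (no-op, stayed)
After 5 (parentNode): html
After 6 (lastChild): article
After 7 (previousSibling): footer
After 8 (lastChild): td

Answer: td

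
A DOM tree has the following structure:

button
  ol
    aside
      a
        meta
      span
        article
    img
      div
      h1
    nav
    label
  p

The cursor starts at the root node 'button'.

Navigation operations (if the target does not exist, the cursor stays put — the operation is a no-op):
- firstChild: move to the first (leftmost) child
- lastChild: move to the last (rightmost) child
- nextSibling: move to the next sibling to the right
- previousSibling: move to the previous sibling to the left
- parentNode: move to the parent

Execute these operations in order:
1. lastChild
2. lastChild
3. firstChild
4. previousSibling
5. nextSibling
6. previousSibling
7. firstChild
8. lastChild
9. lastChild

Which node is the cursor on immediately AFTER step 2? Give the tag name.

After 1 (lastChild): p
After 2 (lastChild): p (no-op, stayed)

Answer: p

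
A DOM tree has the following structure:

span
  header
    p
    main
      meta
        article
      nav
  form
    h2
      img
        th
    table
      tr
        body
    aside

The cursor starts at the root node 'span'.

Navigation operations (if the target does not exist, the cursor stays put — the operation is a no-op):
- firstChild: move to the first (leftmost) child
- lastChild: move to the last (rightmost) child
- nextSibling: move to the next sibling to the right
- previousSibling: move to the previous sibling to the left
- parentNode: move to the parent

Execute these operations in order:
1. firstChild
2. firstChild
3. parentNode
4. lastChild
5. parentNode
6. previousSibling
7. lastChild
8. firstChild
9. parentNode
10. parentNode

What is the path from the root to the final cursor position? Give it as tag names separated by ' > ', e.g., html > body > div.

After 1 (firstChild): header
After 2 (firstChild): p
After 3 (parentNode): header
After 4 (lastChild): main
After 5 (parentNode): header
After 6 (previousSibling): header (no-op, stayed)
After 7 (lastChild): main
After 8 (firstChild): meta
After 9 (parentNode): main
After 10 (parentNode): header

Answer: span > header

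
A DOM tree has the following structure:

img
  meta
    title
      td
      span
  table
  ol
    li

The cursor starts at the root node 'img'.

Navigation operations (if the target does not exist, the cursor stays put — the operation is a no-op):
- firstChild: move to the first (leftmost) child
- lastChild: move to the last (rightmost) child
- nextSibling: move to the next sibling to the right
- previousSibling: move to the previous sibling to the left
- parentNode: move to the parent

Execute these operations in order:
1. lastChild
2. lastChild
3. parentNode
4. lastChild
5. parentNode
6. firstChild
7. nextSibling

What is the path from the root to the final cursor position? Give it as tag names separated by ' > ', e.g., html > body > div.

After 1 (lastChild): ol
After 2 (lastChild): li
After 3 (parentNode): ol
After 4 (lastChild): li
After 5 (parentNode): ol
After 6 (firstChild): li
After 7 (nextSibling): li (no-op, stayed)

Answer: img > ol > li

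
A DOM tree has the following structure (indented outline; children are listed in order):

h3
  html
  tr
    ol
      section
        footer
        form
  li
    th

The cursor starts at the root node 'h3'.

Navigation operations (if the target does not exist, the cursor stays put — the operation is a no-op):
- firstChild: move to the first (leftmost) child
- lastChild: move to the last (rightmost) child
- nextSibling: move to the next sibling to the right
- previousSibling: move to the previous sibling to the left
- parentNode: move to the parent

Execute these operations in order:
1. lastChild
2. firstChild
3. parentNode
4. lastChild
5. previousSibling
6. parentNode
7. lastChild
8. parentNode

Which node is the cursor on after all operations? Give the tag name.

Answer: li

Derivation:
After 1 (lastChild): li
After 2 (firstChild): th
After 3 (parentNode): li
After 4 (lastChild): th
After 5 (previousSibling): th (no-op, stayed)
After 6 (parentNode): li
After 7 (lastChild): th
After 8 (parentNode): li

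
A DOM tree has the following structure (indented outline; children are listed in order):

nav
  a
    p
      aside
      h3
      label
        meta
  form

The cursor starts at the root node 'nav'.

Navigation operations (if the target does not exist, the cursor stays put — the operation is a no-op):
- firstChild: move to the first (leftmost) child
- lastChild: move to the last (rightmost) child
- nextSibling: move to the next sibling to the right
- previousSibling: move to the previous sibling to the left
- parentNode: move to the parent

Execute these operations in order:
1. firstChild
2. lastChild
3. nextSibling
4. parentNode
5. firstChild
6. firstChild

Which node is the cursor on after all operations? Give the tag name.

Answer: aside

Derivation:
After 1 (firstChild): a
After 2 (lastChild): p
After 3 (nextSibling): p (no-op, stayed)
After 4 (parentNode): a
After 5 (firstChild): p
After 6 (firstChild): aside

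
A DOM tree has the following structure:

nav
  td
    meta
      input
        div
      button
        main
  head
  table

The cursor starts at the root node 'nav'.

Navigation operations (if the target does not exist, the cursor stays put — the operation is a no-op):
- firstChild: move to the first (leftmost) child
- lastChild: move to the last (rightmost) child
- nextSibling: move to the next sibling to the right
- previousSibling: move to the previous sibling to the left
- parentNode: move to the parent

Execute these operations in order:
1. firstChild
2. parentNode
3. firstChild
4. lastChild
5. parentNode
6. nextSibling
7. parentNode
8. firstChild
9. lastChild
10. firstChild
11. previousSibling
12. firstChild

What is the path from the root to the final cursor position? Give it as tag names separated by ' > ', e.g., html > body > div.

Answer: nav > td > meta > input > div

Derivation:
After 1 (firstChild): td
After 2 (parentNode): nav
After 3 (firstChild): td
After 4 (lastChild): meta
After 5 (parentNode): td
After 6 (nextSibling): head
After 7 (parentNode): nav
After 8 (firstChild): td
After 9 (lastChild): meta
After 10 (firstChild): input
After 11 (previousSibling): input (no-op, stayed)
After 12 (firstChild): div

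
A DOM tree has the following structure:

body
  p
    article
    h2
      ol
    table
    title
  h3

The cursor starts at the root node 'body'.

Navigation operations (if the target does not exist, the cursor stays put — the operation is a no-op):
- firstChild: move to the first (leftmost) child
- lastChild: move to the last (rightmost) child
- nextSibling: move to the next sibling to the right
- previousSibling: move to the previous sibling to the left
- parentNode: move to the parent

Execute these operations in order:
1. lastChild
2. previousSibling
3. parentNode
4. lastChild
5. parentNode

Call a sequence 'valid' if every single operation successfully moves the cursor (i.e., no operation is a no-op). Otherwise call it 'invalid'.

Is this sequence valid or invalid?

Answer: valid

Derivation:
After 1 (lastChild): h3
After 2 (previousSibling): p
After 3 (parentNode): body
After 4 (lastChild): h3
After 5 (parentNode): body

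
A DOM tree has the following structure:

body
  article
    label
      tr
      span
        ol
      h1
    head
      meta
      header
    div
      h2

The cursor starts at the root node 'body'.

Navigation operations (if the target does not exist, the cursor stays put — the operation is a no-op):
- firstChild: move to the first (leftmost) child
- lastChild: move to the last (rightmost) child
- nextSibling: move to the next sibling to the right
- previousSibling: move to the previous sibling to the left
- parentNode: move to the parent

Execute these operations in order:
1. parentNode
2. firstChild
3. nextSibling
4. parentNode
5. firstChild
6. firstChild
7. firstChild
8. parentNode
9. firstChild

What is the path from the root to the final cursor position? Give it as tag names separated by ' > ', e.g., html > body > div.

Answer: body > article > label > tr

Derivation:
After 1 (parentNode): body (no-op, stayed)
After 2 (firstChild): article
After 3 (nextSibling): article (no-op, stayed)
After 4 (parentNode): body
After 5 (firstChild): article
After 6 (firstChild): label
After 7 (firstChild): tr
After 8 (parentNode): label
After 9 (firstChild): tr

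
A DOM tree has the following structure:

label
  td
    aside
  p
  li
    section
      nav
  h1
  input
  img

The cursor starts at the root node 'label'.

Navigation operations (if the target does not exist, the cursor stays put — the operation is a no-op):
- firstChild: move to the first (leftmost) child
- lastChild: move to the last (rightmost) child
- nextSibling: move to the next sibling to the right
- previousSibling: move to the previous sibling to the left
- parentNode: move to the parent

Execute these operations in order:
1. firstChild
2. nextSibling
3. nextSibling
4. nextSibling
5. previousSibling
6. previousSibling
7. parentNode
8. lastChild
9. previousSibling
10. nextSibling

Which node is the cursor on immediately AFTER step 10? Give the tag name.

Answer: img

Derivation:
After 1 (firstChild): td
After 2 (nextSibling): p
After 3 (nextSibling): li
After 4 (nextSibling): h1
After 5 (previousSibling): li
After 6 (previousSibling): p
After 7 (parentNode): label
After 8 (lastChild): img
After 9 (previousSibling): input
After 10 (nextSibling): img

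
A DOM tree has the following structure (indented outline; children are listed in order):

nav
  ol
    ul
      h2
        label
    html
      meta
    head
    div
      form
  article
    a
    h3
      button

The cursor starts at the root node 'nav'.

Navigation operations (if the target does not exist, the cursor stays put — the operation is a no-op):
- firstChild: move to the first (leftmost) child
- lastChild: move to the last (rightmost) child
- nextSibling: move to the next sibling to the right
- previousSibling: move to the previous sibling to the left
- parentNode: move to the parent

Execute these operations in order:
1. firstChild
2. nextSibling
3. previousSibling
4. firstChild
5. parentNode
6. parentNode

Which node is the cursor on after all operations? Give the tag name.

After 1 (firstChild): ol
After 2 (nextSibling): article
After 3 (previousSibling): ol
After 4 (firstChild): ul
After 5 (parentNode): ol
After 6 (parentNode): nav

Answer: nav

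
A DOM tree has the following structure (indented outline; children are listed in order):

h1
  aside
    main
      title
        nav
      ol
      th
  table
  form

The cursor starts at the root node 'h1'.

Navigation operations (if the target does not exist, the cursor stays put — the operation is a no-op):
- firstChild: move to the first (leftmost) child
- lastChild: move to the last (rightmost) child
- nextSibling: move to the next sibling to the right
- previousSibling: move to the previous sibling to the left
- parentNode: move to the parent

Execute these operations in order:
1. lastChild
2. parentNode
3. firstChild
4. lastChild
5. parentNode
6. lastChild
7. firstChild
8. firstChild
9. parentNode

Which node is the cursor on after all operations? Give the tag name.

Answer: title

Derivation:
After 1 (lastChild): form
After 2 (parentNode): h1
After 3 (firstChild): aside
After 4 (lastChild): main
After 5 (parentNode): aside
After 6 (lastChild): main
After 7 (firstChild): title
After 8 (firstChild): nav
After 9 (parentNode): title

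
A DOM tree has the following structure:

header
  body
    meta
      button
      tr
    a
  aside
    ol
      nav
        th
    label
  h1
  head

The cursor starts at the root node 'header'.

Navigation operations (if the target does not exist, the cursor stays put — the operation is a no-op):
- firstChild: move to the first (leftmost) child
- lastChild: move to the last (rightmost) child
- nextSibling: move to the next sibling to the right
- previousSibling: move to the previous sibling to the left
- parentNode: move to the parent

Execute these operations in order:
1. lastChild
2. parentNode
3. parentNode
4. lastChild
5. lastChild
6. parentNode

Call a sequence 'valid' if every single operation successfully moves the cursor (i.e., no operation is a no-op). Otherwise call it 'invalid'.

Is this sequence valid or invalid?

After 1 (lastChild): head
After 2 (parentNode): header
After 3 (parentNode): header (no-op, stayed)
After 4 (lastChild): head
After 5 (lastChild): head (no-op, stayed)
After 6 (parentNode): header

Answer: invalid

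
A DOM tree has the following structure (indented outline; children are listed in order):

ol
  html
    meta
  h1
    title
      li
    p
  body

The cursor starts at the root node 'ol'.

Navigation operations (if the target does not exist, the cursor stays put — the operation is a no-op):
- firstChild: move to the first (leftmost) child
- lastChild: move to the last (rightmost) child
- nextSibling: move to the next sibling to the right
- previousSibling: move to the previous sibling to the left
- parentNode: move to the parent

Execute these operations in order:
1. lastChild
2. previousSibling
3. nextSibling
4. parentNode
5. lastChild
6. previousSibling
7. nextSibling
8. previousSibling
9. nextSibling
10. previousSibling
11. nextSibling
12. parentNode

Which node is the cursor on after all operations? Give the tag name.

Answer: ol

Derivation:
After 1 (lastChild): body
After 2 (previousSibling): h1
After 3 (nextSibling): body
After 4 (parentNode): ol
After 5 (lastChild): body
After 6 (previousSibling): h1
After 7 (nextSibling): body
After 8 (previousSibling): h1
After 9 (nextSibling): body
After 10 (previousSibling): h1
After 11 (nextSibling): body
After 12 (parentNode): ol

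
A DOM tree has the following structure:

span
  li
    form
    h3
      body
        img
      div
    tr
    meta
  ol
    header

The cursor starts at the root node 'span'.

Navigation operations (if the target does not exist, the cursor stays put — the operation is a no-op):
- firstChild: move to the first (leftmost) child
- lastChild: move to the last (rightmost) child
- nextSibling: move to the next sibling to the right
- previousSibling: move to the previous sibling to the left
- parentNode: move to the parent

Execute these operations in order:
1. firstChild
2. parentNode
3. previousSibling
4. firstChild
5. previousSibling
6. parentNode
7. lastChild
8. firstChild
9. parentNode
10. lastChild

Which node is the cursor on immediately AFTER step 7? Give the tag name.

Answer: ol

Derivation:
After 1 (firstChild): li
After 2 (parentNode): span
After 3 (previousSibling): span (no-op, stayed)
After 4 (firstChild): li
After 5 (previousSibling): li (no-op, stayed)
After 6 (parentNode): span
After 7 (lastChild): ol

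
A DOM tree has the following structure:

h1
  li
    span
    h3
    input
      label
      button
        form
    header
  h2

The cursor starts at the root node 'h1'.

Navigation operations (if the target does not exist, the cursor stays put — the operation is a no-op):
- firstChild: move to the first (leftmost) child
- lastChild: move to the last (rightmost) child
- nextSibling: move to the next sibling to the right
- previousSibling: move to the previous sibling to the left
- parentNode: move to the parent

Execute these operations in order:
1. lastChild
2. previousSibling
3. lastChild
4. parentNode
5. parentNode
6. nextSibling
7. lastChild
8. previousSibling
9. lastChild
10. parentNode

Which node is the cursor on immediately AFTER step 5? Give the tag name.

Answer: h1

Derivation:
After 1 (lastChild): h2
After 2 (previousSibling): li
After 3 (lastChild): header
After 4 (parentNode): li
After 5 (parentNode): h1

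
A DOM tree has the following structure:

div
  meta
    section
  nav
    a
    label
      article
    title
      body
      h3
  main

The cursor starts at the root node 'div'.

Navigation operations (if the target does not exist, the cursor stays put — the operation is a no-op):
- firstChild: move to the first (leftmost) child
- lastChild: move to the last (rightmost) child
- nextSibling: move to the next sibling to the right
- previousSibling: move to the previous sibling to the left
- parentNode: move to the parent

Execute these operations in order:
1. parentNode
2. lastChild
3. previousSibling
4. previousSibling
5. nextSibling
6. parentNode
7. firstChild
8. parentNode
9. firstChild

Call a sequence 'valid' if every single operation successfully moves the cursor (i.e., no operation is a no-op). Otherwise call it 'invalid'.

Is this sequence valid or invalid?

Answer: invalid

Derivation:
After 1 (parentNode): div (no-op, stayed)
After 2 (lastChild): main
After 3 (previousSibling): nav
After 4 (previousSibling): meta
After 5 (nextSibling): nav
After 6 (parentNode): div
After 7 (firstChild): meta
After 8 (parentNode): div
After 9 (firstChild): meta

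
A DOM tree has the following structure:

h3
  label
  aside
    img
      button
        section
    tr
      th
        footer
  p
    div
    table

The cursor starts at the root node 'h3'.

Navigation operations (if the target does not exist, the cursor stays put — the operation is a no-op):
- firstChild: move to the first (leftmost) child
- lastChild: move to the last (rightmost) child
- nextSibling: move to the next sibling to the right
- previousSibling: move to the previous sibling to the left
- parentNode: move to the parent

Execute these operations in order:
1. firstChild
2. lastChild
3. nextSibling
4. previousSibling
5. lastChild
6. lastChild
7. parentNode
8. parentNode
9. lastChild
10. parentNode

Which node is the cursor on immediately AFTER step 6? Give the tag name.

Answer: label

Derivation:
After 1 (firstChild): label
After 2 (lastChild): label (no-op, stayed)
After 3 (nextSibling): aside
After 4 (previousSibling): label
After 5 (lastChild): label (no-op, stayed)
After 6 (lastChild): label (no-op, stayed)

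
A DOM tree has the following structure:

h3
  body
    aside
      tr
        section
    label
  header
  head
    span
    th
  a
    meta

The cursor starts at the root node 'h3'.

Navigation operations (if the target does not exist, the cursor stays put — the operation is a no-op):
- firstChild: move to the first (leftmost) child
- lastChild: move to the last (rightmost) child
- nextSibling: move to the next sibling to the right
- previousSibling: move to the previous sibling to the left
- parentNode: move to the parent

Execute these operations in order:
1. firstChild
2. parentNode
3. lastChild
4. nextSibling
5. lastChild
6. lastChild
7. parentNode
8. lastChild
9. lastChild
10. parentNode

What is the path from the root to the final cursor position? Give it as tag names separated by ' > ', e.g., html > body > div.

After 1 (firstChild): body
After 2 (parentNode): h3
After 3 (lastChild): a
After 4 (nextSibling): a (no-op, stayed)
After 5 (lastChild): meta
After 6 (lastChild): meta (no-op, stayed)
After 7 (parentNode): a
After 8 (lastChild): meta
After 9 (lastChild): meta (no-op, stayed)
After 10 (parentNode): a

Answer: h3 > a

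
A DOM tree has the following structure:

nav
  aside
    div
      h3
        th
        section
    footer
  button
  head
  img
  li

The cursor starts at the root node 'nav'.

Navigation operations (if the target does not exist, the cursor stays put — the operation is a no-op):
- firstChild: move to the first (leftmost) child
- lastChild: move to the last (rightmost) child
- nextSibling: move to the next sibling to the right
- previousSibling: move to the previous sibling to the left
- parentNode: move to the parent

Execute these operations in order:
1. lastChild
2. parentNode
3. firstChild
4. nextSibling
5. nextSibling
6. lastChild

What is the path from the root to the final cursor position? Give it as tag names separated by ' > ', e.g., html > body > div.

Answer: nav > head

Derivation:
After 1 (lastChild): li
After 2 (parentNode): nav
After 3 (firstChild): aside
After 4 (nextSibling): button
After 5 (nextSibling): head
After 6 (lastChild): head (no-op, stayed)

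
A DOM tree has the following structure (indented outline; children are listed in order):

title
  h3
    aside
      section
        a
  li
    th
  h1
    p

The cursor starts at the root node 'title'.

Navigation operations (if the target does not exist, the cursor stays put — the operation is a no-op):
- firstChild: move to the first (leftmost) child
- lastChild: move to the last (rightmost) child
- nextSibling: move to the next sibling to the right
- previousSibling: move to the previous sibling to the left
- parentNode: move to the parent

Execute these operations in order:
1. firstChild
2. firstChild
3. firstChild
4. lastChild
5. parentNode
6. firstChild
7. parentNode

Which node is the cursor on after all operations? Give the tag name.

After 1 (firstChild): h3
After 2 (firstChild): aside
After 3 (firstChild): section
After 4 (lastChild): a
After 5 (parentNode): section
After 6 (firstChild): a
After 7 (parentNode): section

Answer: section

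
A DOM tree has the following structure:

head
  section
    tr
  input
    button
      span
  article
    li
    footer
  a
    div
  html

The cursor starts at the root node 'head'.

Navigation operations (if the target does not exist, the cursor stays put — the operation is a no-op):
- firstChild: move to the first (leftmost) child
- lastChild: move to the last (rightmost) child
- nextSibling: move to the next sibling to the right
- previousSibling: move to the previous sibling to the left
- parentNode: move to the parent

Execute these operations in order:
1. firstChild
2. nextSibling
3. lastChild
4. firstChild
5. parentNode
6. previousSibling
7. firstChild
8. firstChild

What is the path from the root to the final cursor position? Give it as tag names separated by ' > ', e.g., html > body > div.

Answer: head > input > button > span

Derivation:
After 1 (firstChild): section
After 2 (nextSibling): input
After 3 (lastChild): button
After 4 (firstChild): span
After 5 (parentNode): button
After 6 (previousSibling): button (no-op, stayed)
After 7 (firstChild): span
After 8 (firstChild): span (no-op, stayed)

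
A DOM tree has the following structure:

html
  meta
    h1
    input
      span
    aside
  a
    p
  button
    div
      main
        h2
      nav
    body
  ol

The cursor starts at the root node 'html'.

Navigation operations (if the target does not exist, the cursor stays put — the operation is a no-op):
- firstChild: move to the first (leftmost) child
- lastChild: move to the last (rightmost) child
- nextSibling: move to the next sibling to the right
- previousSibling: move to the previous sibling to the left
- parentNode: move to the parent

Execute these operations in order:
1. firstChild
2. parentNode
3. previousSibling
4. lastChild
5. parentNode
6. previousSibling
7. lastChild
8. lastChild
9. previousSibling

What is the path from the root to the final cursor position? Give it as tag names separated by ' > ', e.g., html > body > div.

Answer: html > button

Derivation:
After 1 (firstChild): meta
After 2 (parentNode): html
After 3 (previousSibling): html (no-op, stayed)
After 4 (lastChild): ol
After 5 (parentNode): html
After 6 (previousSibling): html (no-op, stayed)
After 7 (lastChild): ol
After 8 (lastChild): ol (no-op, stayed)
After 9 (previousSibling): button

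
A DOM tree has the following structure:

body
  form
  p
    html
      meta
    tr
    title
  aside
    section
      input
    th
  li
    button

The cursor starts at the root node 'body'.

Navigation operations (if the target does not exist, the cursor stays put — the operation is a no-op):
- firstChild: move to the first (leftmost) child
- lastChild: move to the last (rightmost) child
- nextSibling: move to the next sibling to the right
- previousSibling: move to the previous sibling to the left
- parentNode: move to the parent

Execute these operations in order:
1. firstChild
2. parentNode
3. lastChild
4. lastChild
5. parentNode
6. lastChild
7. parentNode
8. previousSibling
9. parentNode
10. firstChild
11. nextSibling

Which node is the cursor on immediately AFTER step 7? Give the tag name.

After 1 (firstChild): form
After 2 (parentNode): body
After 3 (lastChild): li
After 4 (lastChild): button
After 5 (parentNode): li
After 6 (lastChild): button
After 7 (parentNode): li

Answer: li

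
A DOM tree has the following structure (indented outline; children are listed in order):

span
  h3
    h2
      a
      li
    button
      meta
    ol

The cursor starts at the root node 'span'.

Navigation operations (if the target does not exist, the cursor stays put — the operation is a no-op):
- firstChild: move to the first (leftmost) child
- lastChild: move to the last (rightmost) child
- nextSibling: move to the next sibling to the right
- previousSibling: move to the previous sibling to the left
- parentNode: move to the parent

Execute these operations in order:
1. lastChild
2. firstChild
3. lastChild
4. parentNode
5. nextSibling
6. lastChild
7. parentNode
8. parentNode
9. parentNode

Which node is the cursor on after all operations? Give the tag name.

After 1 (lastChild): h3
After 2 (firstChild): h2
After 3 (lastChild): li
After 4 (parentNode): h2
After 5 (nextSibling): button
After 6 (lastChild): meta
After 7 (parentNode): button
After 8 (parentNode): h3
After 9 (parentNode): span

Answer: span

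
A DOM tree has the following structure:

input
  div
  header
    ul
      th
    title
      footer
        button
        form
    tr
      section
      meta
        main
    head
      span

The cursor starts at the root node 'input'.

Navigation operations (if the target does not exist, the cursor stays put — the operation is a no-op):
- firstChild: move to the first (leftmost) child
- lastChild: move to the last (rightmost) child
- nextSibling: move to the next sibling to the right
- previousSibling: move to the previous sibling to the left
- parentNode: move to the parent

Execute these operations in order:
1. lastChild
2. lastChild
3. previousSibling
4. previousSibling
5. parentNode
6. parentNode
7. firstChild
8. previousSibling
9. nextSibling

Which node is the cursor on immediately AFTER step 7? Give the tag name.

After 1 (lastChild): header
After 2 (lastChild): head
After 3 (previousSibling): tr
After 4 (previousSibling): title
After 5 (parentNode): header
After 6 (parentNode): input
After 7 (firstChild): div

Answer: div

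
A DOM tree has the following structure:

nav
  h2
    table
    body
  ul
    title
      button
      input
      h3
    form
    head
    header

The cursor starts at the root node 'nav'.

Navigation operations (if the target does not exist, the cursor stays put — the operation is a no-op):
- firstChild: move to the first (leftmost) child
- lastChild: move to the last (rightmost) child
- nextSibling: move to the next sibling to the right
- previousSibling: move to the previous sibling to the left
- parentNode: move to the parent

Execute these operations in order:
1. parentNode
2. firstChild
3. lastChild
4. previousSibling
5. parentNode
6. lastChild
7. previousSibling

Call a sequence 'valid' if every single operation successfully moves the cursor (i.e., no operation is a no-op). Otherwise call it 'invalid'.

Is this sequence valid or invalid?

Answer: invalid

Derivation:
After 1 (parentNode): nav (no-op, stayed)
After 2 (firstChild): h2
After 3 (lastChild): body
After 4 (previousSibling): table
After 5 (parentNode): h2
After 6 (lastChild): body
After 7 (previousSibling): table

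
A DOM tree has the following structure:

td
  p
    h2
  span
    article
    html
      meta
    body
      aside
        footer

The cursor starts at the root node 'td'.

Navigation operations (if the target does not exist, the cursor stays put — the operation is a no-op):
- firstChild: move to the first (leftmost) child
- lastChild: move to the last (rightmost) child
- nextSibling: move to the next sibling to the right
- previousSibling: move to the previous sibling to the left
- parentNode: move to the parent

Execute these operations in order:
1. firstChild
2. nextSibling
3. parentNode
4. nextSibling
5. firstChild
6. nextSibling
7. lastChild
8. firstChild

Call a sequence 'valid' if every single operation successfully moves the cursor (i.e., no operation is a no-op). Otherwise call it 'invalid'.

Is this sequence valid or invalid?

Answer: invalid

Derivation:
After 1 (firstChild): p
After 2 (nextSibling): span
After 3 (parentNode): td
After 4 (nextSibling): td (no-op, stayed)
After 5 (firstChild): p
After 6 (nextSibling): span
After 7 (lastChild): body
After 8 (firstChild): aside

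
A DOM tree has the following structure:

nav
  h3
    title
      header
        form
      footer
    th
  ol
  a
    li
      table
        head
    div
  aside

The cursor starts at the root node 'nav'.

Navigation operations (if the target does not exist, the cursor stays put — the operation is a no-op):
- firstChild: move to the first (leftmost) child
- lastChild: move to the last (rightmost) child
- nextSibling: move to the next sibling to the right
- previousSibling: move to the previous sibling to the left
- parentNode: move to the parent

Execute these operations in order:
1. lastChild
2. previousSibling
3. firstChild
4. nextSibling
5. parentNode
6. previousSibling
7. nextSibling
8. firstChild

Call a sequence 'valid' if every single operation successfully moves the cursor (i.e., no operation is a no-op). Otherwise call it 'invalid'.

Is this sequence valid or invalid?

Answer: valid

Derivation:
After 1 (lastChild): aside
After 2 (previousSibling): a
After 3 (firstChild): li
After 4 (nextSibling): div
After 5 (parentNode): a
After 6 (previousSibling): ol
After 7 (nextSibling): a
After 8 (firstChild): li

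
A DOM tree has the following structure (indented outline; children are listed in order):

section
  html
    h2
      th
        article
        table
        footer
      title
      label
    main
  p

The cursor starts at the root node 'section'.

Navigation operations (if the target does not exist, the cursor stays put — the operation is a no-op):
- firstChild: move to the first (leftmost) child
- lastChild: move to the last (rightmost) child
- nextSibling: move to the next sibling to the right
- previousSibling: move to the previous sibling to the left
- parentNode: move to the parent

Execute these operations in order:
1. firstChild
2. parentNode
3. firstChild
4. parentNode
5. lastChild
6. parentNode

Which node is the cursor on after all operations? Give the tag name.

Answer: section

Derivation:
After 1 (firstChild): html
After 2 (parentNode): section
After 3 (firstChild): html
After 4 (parentNode): section
After 5 (lastChild): p
After 6 (parentNode): section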